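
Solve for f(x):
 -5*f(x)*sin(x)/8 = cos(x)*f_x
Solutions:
 f(x) = C1*cos(x)^(5/8)


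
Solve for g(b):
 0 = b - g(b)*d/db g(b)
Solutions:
 g(b) = -sqrt(C1 + b^2)
 g(b) = sqrt(C1 + b^2)


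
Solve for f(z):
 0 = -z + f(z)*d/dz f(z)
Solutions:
 f(z) = -sqrt(C1 + z^2)
 f(z) = sqrt(C1 + z^2)


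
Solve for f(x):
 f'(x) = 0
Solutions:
 f(x) = C1


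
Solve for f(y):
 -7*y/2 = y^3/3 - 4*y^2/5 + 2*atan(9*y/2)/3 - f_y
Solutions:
 f(y) = C1 + y^4/12 - 4*y^3/15 + 7*y^2/4 + 2*y*atan(9*y/2)/3 - 2*log(81*y^2 + 4)/27


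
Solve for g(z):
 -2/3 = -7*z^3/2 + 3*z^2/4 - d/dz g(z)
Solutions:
 g(z) = C1 - 7*z^4/8 + z^3/4 + 2*z/3


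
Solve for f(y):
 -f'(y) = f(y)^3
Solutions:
 f(y) = -sqrt(2)*sqrt(-1/(C1 - y))/2
 f(y) = sqrt(2)*sqrt(-1/(C1 - y))/2


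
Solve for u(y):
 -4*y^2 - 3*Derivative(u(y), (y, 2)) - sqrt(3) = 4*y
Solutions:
 u(y) = C1 + C2*y - y^4/9 - 2*y^3/9 - sqrt(3)*y^2/6


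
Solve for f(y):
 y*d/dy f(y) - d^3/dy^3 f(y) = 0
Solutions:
 f(y) = C1 + Integral(C2*airyai(y) + C3*airybi(y), y)


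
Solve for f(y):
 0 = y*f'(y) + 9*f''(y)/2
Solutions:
 f(y) = C1 + C2*erf(y/3)


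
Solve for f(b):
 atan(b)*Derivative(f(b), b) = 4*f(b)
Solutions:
 f(b) = C1*exp(4*Integral(1/atan(b), b))


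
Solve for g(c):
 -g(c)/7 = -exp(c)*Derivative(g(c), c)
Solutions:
 g(c) = C1*exp(-exp(-c)/7)


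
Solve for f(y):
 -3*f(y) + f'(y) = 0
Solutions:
 f(y) = C1*exp(3*y)


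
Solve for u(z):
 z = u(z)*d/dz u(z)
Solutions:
 u(z) = -sqrt(C1 + z^2)
 u(z) = sqrt(C1 + z^2)


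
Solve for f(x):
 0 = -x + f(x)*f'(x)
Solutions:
 f(x) = -sqrt(C1 + x^2)
 f(x) = sqrt(C1 + x^2)


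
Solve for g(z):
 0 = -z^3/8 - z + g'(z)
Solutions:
 g(z) = C1 + z^4/32 + z^2/2


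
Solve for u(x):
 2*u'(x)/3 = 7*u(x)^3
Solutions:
 u(x) = -sqrt(-1/(C1 + 21*x))
 u(x) = sqrt(-1/(C1 + 21*x))


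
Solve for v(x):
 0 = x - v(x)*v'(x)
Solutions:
 v(x) = -sqrt(C1 + x^2)
 v(x) = sqrt(C1 + x^2)


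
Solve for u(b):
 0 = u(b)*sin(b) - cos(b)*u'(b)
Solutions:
 u(b) = C1/cos(b)


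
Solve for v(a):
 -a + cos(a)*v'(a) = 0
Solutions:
 v(a) = C1 + Integral(a/cos(a), a)


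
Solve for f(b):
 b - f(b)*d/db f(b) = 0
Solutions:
 f(b) = -sqrt(C1 + b^2)
 f(b) = sqrt(C1 + b^2)


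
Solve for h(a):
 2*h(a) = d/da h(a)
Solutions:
 h(a) = C1*exp(2*a)


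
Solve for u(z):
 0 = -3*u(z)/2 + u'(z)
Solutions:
 u(z) = C1*exp(3*z/2)


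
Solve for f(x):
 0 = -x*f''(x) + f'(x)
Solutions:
 f(x) = C1 + C2*x^2


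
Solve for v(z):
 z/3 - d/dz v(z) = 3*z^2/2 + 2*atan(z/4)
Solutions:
 v(z) = C1 - z^3/2 + z^2/6 - 2*z*atan(z/4) + 4*log(z^2 + 16)


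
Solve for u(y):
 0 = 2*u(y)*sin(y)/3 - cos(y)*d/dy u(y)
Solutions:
 u(y) = C1/cos(y)^(2/3)


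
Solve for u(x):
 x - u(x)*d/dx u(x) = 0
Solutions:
 u(x) = -sqrt(C1 + x^2)
 u(x) = sqrt(C1 + x^2)


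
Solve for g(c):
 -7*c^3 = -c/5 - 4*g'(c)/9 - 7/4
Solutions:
 g(c) = C1 + 63*c^4/16 - 9*c^2/40 - 63*c/16


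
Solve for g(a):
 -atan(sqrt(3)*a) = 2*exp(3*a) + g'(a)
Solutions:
 g(a) = C1 - a*atan(sqrt(3)*a) - 2*exp(3*a)/3 + sqrt(3)*log(3*a^2 + 1)/6


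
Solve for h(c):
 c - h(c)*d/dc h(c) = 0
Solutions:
 h(c) = -sqrt(C1 + c^2)
 h(c) = sqrt(C1 + c^2)


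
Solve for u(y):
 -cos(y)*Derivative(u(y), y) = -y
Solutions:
 u(y) = C1 + Integral(y/cos(y), y)


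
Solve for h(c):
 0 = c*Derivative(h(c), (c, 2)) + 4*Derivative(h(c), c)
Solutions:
 h(c) = C1 + C2/c^3


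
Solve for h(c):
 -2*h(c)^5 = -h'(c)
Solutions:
 h(c) = -(-1/(C1 + 8*c))^(1/4)
 h(c) = (-1/(C1 + 8*c))^(1/4)
 h(c) = -I*(-1/(C1 + 8*c))^(1/4)
 h(c) = I*(-1/(C1 + 8*c))^(1/4)


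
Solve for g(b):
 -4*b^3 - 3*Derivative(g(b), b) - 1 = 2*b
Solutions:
 g(b) = C1 - b^4/3 - b^2/3 - b/3


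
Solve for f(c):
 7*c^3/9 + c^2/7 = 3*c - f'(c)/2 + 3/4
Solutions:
 f(c) = C1 - 7*c^4/18 - 2*c^3/21 + 3*c^2 + 3*c/2


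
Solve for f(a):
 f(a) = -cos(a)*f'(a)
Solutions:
 f(a) = C1*sqrt(sin(a) - 1)/sqrt(sin(a) + 1)


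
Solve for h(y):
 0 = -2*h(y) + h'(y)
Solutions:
 h(y) = C1*exp(2*y)


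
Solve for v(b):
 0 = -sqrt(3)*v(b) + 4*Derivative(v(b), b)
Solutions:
 v(b) = C1*exp(sqrt(3)*b/4)


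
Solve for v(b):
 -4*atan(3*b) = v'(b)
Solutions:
 v(b) = C1 - 4*b*atan(3*b) + 2*log(9*b^2 + 1)/3


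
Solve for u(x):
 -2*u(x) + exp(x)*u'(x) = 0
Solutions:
 u(x) = C1*exp(-2*exp(-x))


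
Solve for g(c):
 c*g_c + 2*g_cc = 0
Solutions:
 g(c) = C1 + C2*erf(c/2)


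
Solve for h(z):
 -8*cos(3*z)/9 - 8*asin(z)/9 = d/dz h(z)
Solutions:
 h(z) = C1 - 8*z*asin(z)/9 - 8*sqrt(1 - z^2)/9 - 8*sin(3*z)/27


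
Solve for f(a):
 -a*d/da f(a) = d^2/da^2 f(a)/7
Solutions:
 f(a) = C1 + C2*erf(sqrt(14)*a/2)


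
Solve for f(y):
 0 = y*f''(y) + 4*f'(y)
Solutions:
 f(y) = C1 + C2/y^3


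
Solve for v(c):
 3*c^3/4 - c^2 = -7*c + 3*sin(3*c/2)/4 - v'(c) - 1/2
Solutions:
 v(c) = C1 - 3*c^4/16 + c^3/3 - 7*c^2/2 - c/2 - cos(3*c/2)/2


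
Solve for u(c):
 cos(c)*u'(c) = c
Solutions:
 u(c) = C1 + Integral(c/cos(c), c)


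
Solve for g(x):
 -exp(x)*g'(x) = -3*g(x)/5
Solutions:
 g(x) = C1*exp(-3*exp(-x)/5)


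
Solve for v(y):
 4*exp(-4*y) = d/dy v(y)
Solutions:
 v(y) = C1 - exp(-4*y)


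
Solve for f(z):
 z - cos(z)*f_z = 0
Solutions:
 f(z) = C1 + Integral(z/cos(z), z)


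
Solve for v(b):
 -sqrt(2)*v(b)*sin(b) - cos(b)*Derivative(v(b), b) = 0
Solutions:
 v(b) = C1*cos(b)^(sqrt(2))


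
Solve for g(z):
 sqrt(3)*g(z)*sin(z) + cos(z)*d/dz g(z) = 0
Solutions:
 g(z) = C1*cos(z)^(sqrt(3))


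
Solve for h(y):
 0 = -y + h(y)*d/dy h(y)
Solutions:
 h(y) = -sqrt(C1 + y^2)
 h(y) = sqrt(C1 + y^2)


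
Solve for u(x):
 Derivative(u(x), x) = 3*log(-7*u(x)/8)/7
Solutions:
 -7*Integral(1/(log(-_y) - 3*log(2) + log(7)), (_y, u(x)))/3 = C1 - x


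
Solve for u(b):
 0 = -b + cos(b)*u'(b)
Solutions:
 u(b) = C1 + Integral(b/cos(b), b)


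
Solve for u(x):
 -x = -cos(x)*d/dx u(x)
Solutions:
 u(x) = C1 + Integral(x/cos(x), x)


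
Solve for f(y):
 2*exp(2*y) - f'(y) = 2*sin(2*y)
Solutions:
 f(y) = C1 + exp(2*y) + cos(2*y)


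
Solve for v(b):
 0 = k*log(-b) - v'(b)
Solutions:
 v(b) = C1 + b*k*log(-b) - b*k


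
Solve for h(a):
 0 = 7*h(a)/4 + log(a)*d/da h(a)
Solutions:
 h(a) = C1*exp(-7*li(a)/4)


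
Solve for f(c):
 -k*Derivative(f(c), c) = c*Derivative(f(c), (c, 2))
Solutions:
 f(c) = C1 + c^(1 - re(k))*(C2*sin(log(c)*Abs(im(k))) + C3*cos(log(c)*im(k)))


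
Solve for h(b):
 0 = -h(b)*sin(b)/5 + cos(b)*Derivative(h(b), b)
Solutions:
 h(b) = C1/cos(b)^(1/5)


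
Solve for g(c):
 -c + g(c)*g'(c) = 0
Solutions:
 g(c) = -sqrt(C1 + c^2)
 g(c) = sqrt(C1 + c^2)


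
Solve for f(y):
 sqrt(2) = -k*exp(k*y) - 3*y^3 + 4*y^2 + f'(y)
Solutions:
 f(y) = C1 + 3*y^4/4 - 4*y^3/3 + sqrt(2)*y + exp(k*y)


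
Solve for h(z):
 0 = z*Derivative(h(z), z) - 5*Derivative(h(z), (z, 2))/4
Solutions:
 h(z) = C1 + C2*erfi(sqrt(10)*z/5)


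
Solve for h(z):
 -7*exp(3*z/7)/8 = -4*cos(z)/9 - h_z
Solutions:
 h(z) = C1 + 49*exp(3*z/7)/24 - 4*sin(z)/9


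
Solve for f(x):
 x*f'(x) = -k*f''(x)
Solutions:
 f(x) = C1 + C2*sqrt(k)*erf(sqrt(2)*x*sqrt(1/k)/2)


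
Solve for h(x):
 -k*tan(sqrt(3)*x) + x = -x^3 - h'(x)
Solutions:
 h(x) = C1 - sqrt(3)*k*log(cos(sqrt(3)*x))/3 - x^4/4 - x^2/2


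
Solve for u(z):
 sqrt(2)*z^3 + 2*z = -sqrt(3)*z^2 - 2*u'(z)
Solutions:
 u(z) = C1 - sqrt(2)*z^4/8 - sqrt(3)*z^3/6 - z^2/2


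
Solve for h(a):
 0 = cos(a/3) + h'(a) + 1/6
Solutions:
 h(a) = C1 - a/6 - 3*sin(a/3)


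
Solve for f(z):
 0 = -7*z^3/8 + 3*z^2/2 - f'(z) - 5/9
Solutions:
 f(z) = C1 - 7*z^4/32 + z^3/2 - 5*z/9


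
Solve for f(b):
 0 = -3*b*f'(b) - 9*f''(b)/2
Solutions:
 f(b) = C1 + C2*erf(sqrt(3)*b/3)


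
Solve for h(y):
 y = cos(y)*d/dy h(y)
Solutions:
 h(y) = C1 + Integral(y/cos(y), y)


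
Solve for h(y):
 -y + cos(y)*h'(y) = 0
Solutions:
 h(y) = C1 + Integral(y/cos(y), y)


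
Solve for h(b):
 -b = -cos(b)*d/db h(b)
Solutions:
 h(b) = C1 + Integral(b/cos(b), b)


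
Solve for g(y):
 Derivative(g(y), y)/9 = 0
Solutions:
 g(y) = C1


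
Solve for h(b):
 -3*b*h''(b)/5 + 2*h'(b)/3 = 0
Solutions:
 h(b) = C1 + C2*b^(19/9)


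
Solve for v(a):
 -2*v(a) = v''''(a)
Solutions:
 v(a) = (C1*sin(2^(3/4)*a/2) + C2*cos(2^(3/4)*a/2))*exp(-2^(3/4)*a/2) + (C3*sin(2^(3/4)*a/2) + C4*cos(2^(3/4)*a/2))*exp(2^(3/4)*a/2)


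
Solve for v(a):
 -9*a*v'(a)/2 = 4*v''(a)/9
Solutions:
 v(a) = C1 + C2*erf(9*a/4)


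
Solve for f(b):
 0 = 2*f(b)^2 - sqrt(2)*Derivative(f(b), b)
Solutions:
 f(b) = -1/(C1 + sqrt(2)*b)


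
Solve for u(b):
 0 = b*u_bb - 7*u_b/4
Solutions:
 u(b) = C1 + C2*b^(11/4)


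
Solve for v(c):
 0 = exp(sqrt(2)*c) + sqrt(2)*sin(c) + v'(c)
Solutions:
 v(c) = C1 - sqrt(2)*exp(sqrt(2)*c)/2 + sqrt(2)*cos(c)


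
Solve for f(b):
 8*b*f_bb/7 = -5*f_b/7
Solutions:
 f(b) = C1 + C2*b^(3/8)


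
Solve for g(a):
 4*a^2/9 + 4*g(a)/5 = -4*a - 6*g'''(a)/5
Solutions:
 g(a) = C3*exp(-2^(1/3)*3^(2/3)*a/3) - 5*a^2/9 - 5*a + (C1*sin(2^(1/3)*3^(1/6)*a/2) + C2*cos(2^(1/3)*3^(1/6)*a/2))*exp(2^(1/3)*3^(2/3)*a/6)


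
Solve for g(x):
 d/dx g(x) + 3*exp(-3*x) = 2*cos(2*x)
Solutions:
 g(x) = C1 + sin(2*x) + exp(-3*x)


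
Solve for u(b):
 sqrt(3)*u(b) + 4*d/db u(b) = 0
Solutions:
 u(b) = C1*exp(-sqrt(3)*b/4)


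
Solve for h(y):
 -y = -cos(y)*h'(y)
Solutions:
 h(y) = C1 + Integral(y/cos(y), y)


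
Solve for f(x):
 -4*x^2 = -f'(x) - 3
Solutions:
 f(x) = C1 + 4*x^3/3 - 3*x


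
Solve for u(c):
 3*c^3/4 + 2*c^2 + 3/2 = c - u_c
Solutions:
 u(c) = C1 - 3*c^4/16 - 2*c^3/3 + c^2/2 - 3*c/2


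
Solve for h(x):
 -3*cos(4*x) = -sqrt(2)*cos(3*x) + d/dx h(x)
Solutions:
 h(x) = C1 + sqrt(2)*sin(3*x)/3 - 3*sin(4*x)/4


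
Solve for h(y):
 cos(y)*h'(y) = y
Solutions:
 h(y) = C1 + Integral(y/cos(y), y)


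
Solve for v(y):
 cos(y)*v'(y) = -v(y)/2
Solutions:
 v(y) = C1*(sin(y) - 1)^(1/4)/(sin(y) + 1)^(1/4)


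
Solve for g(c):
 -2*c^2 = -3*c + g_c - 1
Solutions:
 g(c) = C1 - 2*c^3/3 + 3*c^2/2 + c


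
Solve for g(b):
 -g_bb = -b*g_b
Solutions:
 g(b) = C1 + C2*erfi(sqrt(2)*b/2)


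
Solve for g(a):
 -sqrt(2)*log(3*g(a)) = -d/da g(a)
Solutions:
 -sqrt(2)*Integral(1/(log(_y) + log(3)), (_y, g(a)))/2 = C1 - a


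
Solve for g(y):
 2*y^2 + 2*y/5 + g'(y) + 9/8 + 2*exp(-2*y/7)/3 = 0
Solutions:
 g(y) = C1 - 2*y^3/3 - y^2/5 - 9*y/8 + 7*exp(-2*y/7)/3


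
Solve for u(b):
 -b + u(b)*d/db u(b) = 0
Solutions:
 u(b) = -sqrt(C1 + b^2)
 u(b) = sqrt(C1 + b^2)


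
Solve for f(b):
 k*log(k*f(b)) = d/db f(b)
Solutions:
 li(k*f(b))/k = C1 + b*k


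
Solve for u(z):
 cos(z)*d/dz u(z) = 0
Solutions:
 u(z) = C1


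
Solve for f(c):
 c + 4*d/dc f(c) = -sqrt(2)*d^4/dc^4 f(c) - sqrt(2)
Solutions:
 f(c) = C1 + C4*exp(-sqrt(2)*c) - c^2/8 - sqrt(2)*c/4 + (C2*sin(sqrt(6)*c/2) + C3*cos(sqrt(6)*c/2))*exp(sqrt(2)*c/2)


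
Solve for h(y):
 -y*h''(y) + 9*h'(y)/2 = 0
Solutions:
 h(y) = C1 + C2*y^(11/2)


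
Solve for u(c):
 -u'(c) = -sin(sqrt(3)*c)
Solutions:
 u(c) = C1 - sqrt(3)*cos(sqrt(3)*c)/3


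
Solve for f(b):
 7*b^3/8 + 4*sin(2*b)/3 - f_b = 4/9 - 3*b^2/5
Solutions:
 f(b) = C1 + 7*b^4/32 + b^3/5 - 4*b/9 - 2*cos(2*b)/3


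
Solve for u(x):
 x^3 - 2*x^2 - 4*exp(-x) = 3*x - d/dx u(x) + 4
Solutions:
 u(x) = C1 - x^4/4 + 2*x^3/3 + 3*x^2/2 + 4*x - 4*exp(-x)


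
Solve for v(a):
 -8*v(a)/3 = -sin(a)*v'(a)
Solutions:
 v(a) = C1*(cos(a) - 1)^(4/3)/(cos(a) + 1)^(4/3)


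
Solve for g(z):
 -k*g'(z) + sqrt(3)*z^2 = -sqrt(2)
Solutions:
 g(z) = C1 + sqrt(3)*z^3/(3*k) + sqrt(2)*z/k


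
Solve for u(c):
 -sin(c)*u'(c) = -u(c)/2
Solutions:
 u(c) = C1*(cos(c) - 1)^(1/4)/(cos(c) + 1)^(1/4)


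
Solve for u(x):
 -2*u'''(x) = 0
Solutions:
 u(x) = C1 + C2*x + C3*x^2


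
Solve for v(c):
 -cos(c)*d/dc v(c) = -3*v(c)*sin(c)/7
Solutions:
 v(c) = C1/cos(c)^(3/7)


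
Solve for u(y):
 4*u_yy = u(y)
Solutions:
 u(y) = C1*exp(-y/2) + C2*exp(y/2)


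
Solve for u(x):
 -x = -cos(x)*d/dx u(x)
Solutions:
 u(x) = C1 + Integral(x/cos(x), x)


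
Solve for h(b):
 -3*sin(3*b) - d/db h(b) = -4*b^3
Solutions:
 h(b) = C1 + b^4 + cos(3*b)


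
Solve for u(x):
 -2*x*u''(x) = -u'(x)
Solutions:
 u(x) = C1 + C2*x^(3/2)


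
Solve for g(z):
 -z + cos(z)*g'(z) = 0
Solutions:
 g(z) = C1 + Integral(z/cos(z), z)


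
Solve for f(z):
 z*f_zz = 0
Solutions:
 f(z) = C1 + C2*z


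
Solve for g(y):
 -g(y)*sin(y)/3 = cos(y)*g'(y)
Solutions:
 g(y) = C1*cos(y)^(1/3)


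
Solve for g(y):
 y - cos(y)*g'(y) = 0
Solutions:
 g(y) = C1 + Integral(y/cos(y), y)


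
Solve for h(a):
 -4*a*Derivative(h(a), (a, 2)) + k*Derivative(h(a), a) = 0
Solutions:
 h(a) = C1 + a^(re(k)/4 + 1)*(C2*sin(log(a)*Abs(im(k))/4) + C3*cos(log(a)*im(k)/4))


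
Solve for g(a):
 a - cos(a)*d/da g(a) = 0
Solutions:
 g(a) = C1 + Integral(a/cos(a), a)


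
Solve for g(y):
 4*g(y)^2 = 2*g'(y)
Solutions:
 g(y) = -1/(C1 + 2*y)


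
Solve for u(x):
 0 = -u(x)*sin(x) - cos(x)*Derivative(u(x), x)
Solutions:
 u(x) = C1*cos(x)


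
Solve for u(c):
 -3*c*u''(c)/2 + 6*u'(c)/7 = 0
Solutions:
 u(c) = C1 + C2*c^(11/7)


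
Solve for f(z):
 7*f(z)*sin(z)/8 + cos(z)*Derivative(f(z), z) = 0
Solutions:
 f(z) = C1*cos(z)^(7/8)


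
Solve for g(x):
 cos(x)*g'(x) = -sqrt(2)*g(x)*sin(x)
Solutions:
 g(x) = C1*cos(x)^(sqrt(2))


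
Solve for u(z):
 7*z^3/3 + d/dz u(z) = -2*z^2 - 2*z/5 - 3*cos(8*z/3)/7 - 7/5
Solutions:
 u(z) = C1 - 7*z^4/12 - 2*z^3/3 - z^2/5 - 7*z/5 - 9*sin(8*z/3)/56


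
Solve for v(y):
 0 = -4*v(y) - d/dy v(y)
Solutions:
 v(y) = C1*exp(-4*y)


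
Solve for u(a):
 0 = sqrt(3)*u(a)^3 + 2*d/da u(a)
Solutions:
 u(a) = -sqrt(-1/(C1 - sqrt(3)*a))
 u(a) = sqrt(-1/(C1 - sqrt(3)*a))


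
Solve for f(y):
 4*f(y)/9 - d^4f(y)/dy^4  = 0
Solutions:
 f(y) = C1*exp(-sqrt(6)*y/3) + C2*exp(sqrt(6)*y/3) + C3*sin(sqrt(6)*y/3) + C4*cos(sqrt(6)*y/3)


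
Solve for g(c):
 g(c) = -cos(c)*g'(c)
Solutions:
 g(c) = C1*sqrt(sin(c) - 1)/sqrt(sin(c) + 1)


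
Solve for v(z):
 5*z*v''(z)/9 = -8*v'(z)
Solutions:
 v(z) = C1 + C2/z^(67/5)


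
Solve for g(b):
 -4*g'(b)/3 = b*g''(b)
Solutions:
 g(b) = C1 + C2/b^(1/3)


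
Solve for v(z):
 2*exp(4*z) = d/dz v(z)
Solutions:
 v(z) = C1 + exp(4*z)/2


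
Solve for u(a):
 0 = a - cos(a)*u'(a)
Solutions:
 u(a) = C1 + Integral(a/cos(a), a)


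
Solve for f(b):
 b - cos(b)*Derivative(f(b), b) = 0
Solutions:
 f(b) = C1 + Integral(b/cos(b), b)


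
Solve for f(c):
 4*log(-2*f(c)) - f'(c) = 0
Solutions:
 -Integral(1/(log(-_y) + log(2)), (_y, f(c)))/4 = C1 - c


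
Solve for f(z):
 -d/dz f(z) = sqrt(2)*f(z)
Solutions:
 f(z) = C1*exp(-sqrt(2)*z)


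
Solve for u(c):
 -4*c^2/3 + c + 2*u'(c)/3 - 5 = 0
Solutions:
 u(c) = C1 + 2*c^3/3 - 3*c^2/4 + 15*c/2


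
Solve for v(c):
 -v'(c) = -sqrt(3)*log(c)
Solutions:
 v(c) = C1 + sqrt(3)*c*log(c) - sqrt(3)*c


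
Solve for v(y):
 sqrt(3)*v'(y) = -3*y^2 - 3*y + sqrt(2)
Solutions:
 v(y) = C1 - sqrt(3)*y^3/3 - sqrt(3)*y^2/2 + sqrt(6)*y/3


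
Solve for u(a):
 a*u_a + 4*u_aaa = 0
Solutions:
 u(a) = C1 + Integral(C2*airyai(-2^(1/3)*a/2) + C3*airybi(-2^(1/3)*a/2), a)


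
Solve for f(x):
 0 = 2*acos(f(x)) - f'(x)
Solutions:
 Integral(1/acos(_y), (_y, f(x))) = C1 + 2*x


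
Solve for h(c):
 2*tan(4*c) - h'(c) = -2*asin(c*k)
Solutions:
 h(c) = C1 + 2*Piecewise((c*asin(c*k) + sqrt(-c^2*k^2 + 1)/k, Ne(k, 0)), (0, True)) - log(cos(4*c))/2


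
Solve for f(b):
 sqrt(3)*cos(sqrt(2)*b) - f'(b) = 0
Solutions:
 f(b) = C1 + sqrt(6)*sin(sqrt(2)*b)/2


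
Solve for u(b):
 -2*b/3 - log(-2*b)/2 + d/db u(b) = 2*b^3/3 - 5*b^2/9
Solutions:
 u(b) = C1 + b^4/6 - 5*b^3/27 + b^2/3 + b*log(-b)/2 + b*(-1 + log(2))/2


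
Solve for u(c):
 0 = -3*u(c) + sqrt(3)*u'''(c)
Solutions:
 u(c) = C3*exp(3^(1/6)*c) + (C1*sin(3^(2/3)*c/2) + C2*cos(3^(2/3)*c/2))*exp(-3^(1/6)*c/2)


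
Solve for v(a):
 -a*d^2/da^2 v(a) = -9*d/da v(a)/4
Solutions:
 v(a) = C1 + C2*a^(13/4)


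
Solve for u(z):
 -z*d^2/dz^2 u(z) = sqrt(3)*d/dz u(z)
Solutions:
 u(z) = C1 + C2*z^(1 - sqrt(3))


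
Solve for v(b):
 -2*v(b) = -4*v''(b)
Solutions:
 v(b) = C1*exp(-sqrt(2)*b/2) + C2*exp(sqrt(2)*b/2)


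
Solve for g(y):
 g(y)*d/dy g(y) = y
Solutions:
 g(y) = -sqrt(C1 + y^2)
 g(y) = sqrt(C1 + y^2)


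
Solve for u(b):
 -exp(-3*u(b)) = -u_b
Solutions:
 u(b) = log(C1 + 3*b)/3
 u(b) = log((-3^(1/3) - 3^(5/6)*I)*(C1 + b)^(1/3)/2)
 u(b) = log((-3^(1/3) + 3^(5/6)*I)*(C1 + b)^(1/3)/2)


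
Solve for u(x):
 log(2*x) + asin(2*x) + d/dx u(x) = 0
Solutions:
 u(x) = C1 - x*log(x) - x*asin(2*x) - x*log(2) + x - sqrt(1 - 4*x^2)/2


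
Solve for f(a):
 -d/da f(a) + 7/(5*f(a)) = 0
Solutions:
 f(a) = -sqrt(C1 + 70*a)/5
 f(a) = sqrt(C1 + 70*a)/5


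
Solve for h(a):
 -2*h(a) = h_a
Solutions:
 h(a) = C1*exp(-2*a)


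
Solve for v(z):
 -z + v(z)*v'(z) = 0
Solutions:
 v(z) = -sqrt(C1 + z^2)
 v(z) = sqrt(C1 + z^2)


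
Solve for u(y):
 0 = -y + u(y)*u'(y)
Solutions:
 u(y) = -sqrt(C1 + y^2)
 u(y) = sqrt(C1 + y^2)


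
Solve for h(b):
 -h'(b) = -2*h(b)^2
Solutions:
 h(b) = -1/(C1 + 2*b)


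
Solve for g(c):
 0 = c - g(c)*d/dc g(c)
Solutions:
 g(c) = -sqrt(C1 + c^2)
 g(c) = sqrt(C1 + c^2)


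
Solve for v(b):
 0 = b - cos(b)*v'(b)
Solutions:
 v(b) = C1 + Integral(b/cos(b), b)


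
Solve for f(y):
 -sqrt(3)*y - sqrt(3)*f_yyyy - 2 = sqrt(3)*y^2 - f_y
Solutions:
 f(y) = C1 + C4*exp(3^(5/6)*y/3) + sqrt(3)*y^3/3 + sqrt(3)*y^2/2 + 2*y + (C2*sin(3^(1/3)*y/2) + C3*cos(3^(1/3)*y/2))*exp(-3^(5/6)*y/6)


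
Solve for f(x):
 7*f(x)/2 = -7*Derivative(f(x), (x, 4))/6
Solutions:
 f(x) = (C1*sin(sqrt(2)*3^(1/4)*x/2) + C2*cos(sqrt(2)*3^(1/4)*x/2))*exp(-sqrt(2)*3^(1/4)*x/2) + (C3*sin(sqrt(2)*3^(1/4)*x/2) + C4*cos(sqrt(2)*3^(1/4)*x/2))*exp(sqrt(2)*3^(1/4)*x/2)


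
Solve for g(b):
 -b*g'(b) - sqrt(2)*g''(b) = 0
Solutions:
 g(b) = C1 + C2*erf(2^(1/4)*b/2)


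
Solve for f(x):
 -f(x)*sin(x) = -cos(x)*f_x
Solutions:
 f(x) = C1/cos(x)


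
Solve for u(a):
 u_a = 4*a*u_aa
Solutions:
 u(a) = C1 + C2*a^(5/4)


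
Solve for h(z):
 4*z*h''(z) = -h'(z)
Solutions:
 h(z) = C1 + C2*z^(3/4)


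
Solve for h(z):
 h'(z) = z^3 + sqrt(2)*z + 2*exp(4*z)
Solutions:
 h(z) = C1 + z^4/4 + sqrt(2)*z^2/2 + exp(4*z)/2


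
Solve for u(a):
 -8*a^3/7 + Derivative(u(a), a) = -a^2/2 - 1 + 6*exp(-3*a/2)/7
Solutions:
 u(a) = C1 + 2*a^4/7 - a^3/6 - a - 4*exp(-3*a/2)/7


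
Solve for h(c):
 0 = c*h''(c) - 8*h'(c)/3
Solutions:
 h(c) = C1 + C2*c^(11/3)


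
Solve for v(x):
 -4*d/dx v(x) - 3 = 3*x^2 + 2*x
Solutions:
 v(x) = C1 - x^3/4 - x^2/4 - 3*x/4


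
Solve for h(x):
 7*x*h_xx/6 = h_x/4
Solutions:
 h(x) = C1 + C2*x^(17/14)


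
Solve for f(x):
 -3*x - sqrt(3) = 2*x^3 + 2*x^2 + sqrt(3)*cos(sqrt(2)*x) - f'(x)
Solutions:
 f(x) = C1 + x^4/2 + 2*x^3/3 + 3*x^2/2 + sqrt(3)*x + sqrt(6)*sin(sqrt(2)*x)/2


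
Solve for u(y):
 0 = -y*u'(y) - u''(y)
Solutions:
 u(y) = C1 + C2*erf(sqrt(2)*y/2)


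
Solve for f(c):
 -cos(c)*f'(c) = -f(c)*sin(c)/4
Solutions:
 f(c) = C1/cos(c)^(1/4)


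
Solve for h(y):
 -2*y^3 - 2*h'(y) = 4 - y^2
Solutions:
 h(y) = C1 - y^4/4 + y^3/6 - 2*y


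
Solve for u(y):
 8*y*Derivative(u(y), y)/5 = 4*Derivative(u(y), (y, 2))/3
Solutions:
 u(y) = C1 + C2*erfi(sqrt(15)*y/5)


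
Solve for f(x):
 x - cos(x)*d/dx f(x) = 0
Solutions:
 f(x) = C1 + Integral(x/cos(x), x)


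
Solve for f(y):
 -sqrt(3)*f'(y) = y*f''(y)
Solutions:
 f(y) = C1 + C2*y^(1 - sqrt(3))


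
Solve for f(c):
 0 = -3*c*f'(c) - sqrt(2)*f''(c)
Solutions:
 f(c) = C1 + C2*erf(2^(1/4)*sqrt(3)*c/2)


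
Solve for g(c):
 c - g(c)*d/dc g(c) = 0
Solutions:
 g(c) = -sqrt(C1 + c^2)
 g(c) = sqrt(C1 + c^2)


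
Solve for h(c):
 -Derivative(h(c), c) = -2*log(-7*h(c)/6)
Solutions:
 -Integral(1/(log(-_y) - log(6) + log(7)), (_y, h(c)))/2 = C1 - c


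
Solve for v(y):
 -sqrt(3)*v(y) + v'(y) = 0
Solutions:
 v(y) = C1*exp(sqrt(3)*y)


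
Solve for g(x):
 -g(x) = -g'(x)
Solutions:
 g(x) = C1*exp(x)


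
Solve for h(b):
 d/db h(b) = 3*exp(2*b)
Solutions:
 h(b) = C1 + 3*exp(2*b)/2


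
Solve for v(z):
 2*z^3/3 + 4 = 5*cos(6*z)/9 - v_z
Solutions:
 v(z) = C1 - z^4/6 - 4*z + 5*sin(6*z)/54


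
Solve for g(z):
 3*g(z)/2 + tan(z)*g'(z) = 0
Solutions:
 g(z) = C1/sin(z)^(3/2)


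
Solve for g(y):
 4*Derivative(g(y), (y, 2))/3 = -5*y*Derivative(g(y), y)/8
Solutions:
 g(y) = C1 + C2*erf(sqrt(15)*y/8)


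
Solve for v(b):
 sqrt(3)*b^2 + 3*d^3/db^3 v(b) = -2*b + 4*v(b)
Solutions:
 v(b) = C3*exp(6^(2/3)*b/3) + sqrt(3)*b^2/4 + b/2 + (C1*sin(2^(2/3)*3^(1/6)*b/2) + C2*cos(2^(2/3)*3^(1/6)*b/2))*exp(-6^(2/3)*b/6)


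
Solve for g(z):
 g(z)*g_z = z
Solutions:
 g(z) = -sqrt(C1 + z^2)
 g(z) = sqrt(C1 + z^2)


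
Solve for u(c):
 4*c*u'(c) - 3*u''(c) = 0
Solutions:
 u(c) = C1 + C2*erfi(sqrt(6)*c/3)


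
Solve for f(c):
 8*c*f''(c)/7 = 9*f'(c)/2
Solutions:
 f(c) = C1 + C2*c^(79/16)


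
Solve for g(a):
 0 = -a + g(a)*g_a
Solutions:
 g(a) = -sqrt(C1 + a^2)
 g(a) = sqrt(C1 + a^2)


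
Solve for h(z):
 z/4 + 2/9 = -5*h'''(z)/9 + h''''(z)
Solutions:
 h(z) = C1 + C2*z + C3*z^2 + C4*exp(5*z/9) - 3*z^4/160 - 121*z^3/600


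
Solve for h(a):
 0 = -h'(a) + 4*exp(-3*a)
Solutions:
 h(a) = C1 - 4*exp(-3*a)/3


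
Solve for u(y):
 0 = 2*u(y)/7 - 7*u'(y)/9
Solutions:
 u(y) = C1*exp(18*y/49)


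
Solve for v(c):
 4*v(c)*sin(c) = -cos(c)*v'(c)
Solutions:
 v(c) = C1*cos(c)^4


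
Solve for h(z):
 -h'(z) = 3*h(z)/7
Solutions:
 h(z) = C1*exp(-3*z/7)


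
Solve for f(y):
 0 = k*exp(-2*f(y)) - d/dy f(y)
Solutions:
 f(y) = log(-sqrt(C1 + 2*k*y))
 f(y) = log(C1 + 2*k*y)/2


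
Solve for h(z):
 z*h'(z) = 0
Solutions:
 h(z) = C1


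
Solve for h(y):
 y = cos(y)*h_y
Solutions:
 h(y) = C1 + Integral(y/cos(y), y)


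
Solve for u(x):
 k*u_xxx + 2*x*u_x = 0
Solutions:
 u(x) = C1 + Integral(C2*airyai(2^(1/3)*x*(-1/k)^(1/3)) + C3*airybi(2^(1/3)*x*(-1/k)^(1/3)), x)


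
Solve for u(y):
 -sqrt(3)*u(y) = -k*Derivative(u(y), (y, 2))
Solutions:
 u(y) = C1*exp(-3^(1/4)*y*sqrt(1/k)) + C2*exp(3^(1/4)*y*sqrt(1/k))


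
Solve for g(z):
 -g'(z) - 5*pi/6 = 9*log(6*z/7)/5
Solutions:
 g(z) = C1 - 9*z*log(z)/5 - 9*z*log(6)/5 - 5*pi*z/6 + 9*z/5 + 9*z*log(7)/5


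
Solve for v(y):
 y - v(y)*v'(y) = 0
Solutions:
 v(y) = -sqrt(C1 + y^2)
 v(y) = sqrt(C1 + y^2)


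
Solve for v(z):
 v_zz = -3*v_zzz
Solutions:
 v(z) = C1 + C2*z + C3*exp(-z/3)


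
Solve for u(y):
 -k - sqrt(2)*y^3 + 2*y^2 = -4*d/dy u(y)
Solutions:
 u(y) = C1 + k*y/4 + sqrt(2)*y^4/16 - y^3/6


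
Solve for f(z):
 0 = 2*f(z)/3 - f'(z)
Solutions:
 f(z) = C1*exp(2*z/3)


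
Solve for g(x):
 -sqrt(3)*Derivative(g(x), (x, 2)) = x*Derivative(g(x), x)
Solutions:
 g(x) = C1 + C2*erf(sqrt(2)*3^(3/4)*x/6)


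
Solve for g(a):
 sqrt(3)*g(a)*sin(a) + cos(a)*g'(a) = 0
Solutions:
 g(a) = C1*cos(a)^(sqrt(3))


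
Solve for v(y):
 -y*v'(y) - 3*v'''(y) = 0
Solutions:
 v(y) = C1 + Integral(C2*airyai(-3^(2/3)*y/3) + C3*airybi(-3^(2/3)*y/3), y)


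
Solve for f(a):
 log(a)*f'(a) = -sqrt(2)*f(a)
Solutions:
 f(a) = C1*exp(-sqrt(2)*li(a))


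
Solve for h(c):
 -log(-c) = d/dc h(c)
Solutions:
 h(c) = C1 - c*log(-c) + c


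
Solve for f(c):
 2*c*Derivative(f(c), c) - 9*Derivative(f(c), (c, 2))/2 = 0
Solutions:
 f(c) = C1 + C2*erfi(sqrt(2)*c/3)


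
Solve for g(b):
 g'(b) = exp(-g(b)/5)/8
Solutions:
 g(b) = 5*log(C1 + b/40)


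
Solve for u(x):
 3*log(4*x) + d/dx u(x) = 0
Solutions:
 u(x) = C1 - 3*x*log(x) - x*log(64) + 3*x


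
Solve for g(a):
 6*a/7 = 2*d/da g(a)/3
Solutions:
 g(a) = C1 + 9*a^2/14


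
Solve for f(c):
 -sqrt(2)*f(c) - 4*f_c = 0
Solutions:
 f(c) = C1*exp(-sqrt(2)*c/4)


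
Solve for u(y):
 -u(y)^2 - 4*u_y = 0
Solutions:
 u(y) = 4/(C1 + y)


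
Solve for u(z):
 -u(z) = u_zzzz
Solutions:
 u(z) = (C1*sin(sqrt(2)*z/2) + C2*cos(sqrt(2)*z/2))*exp(-sqrt(2)*z/2) + (C3*sin(sqrt(2)*z/2) + C4*cos(sqrt(2)*z/2))*exp(sqrt(2)*z/2)


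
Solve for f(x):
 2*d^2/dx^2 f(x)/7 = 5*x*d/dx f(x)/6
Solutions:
 f(x) = C1 + C2*erfi(sqrt(210)*x/12)


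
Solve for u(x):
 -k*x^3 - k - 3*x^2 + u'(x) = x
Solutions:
 u(x) = C1 + k*x^4/4 + k*x + x^3 + x^2/2


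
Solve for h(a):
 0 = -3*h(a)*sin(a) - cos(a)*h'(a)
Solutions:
 h(a) = C1*cos(a)^3


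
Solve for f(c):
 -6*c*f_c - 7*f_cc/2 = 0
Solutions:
 f(c) = C1 + C2*erf(sqrt(42)*c/7)


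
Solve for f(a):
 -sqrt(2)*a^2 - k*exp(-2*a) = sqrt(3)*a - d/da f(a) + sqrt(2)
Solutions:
 f(a) = C1 + sqrt(2)*a^3/3 + sqrt(3)*a^2/2 + sqrt(2)*a - k*exp(-2*a)/2


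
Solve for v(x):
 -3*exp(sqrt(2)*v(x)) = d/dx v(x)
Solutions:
 v(x) = sqrt(2)*(2*log(1/(C1 + 3*x)) - log(2))/4


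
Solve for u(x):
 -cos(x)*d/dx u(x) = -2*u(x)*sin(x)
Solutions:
 u(x) = C1/cos(x)^2


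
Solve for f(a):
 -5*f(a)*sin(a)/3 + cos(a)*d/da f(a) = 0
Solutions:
 f(a) = C1/cos(a)^(5/3)


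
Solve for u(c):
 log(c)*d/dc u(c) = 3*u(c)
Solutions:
 u(c) = C1*exp(3*li(c))


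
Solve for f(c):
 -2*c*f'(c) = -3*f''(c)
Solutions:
 f(c) = C1 + C2*erfi(sqrt(3)*c/3)


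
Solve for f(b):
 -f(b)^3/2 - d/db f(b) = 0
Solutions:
 f(b) = -sqrt(-1/(C1 - b))
 f(b) = sqrt(-1/(C1 - b))


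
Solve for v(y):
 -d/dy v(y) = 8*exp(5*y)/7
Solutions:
 v(y) = C1 - 8*exp(5*y)/35


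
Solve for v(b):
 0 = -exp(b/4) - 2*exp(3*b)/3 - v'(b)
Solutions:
 v(b) = C1 - 4*exp(b/4) - 2*exp(3*b)/9


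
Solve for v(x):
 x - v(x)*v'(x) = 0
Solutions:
 v(x) = -sqrt(C1 + x^2)
 v(x) = sqrt(C1 + x^2)


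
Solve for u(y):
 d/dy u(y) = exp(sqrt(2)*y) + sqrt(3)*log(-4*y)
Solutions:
 u(y) = C1 + sqrt(3)*y*log(-y) + sqrt(3)*y*(-1 + 2*log(2)) + sqrt(2)*exp(sqrt(2)*y)/2


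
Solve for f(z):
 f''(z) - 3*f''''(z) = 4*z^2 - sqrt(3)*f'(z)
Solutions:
 f(z) = C1 + C2*exp(-2^(1/3)*3^(1/6)*z*(6/(sqrt(717) + 27)^(1/3) + 2^(1/3)*3^(2/3)*(sqrt(717) + 27)^(1/3))/36)*sin(z*(-12^(1/3)*(sqrt(717) + 27)^(1/3) + 2*18^(1/3)/(sqrt(717) + 27)^(1/3))/12) + C3*exp(-2^(1/3)*3^(1/6)*z*(6/(sqrt(717) + 27)^(1/3) + 2^(1/3)*3^(2/3)*(sqrt(717) + 27)^(1/3))/36)*cos(z*(-12^(1/3)*(sqrt(717) + 27)^(1/3) + 2*18^(1/3)/(sqrt(717) + 27)^(1/3))/12) + C4*exp(2^(1/3)*3^(1/6)*z*(6/(sqrt(717) + 27)^(1/3) + 2^(1/3)*3^(2/3)*(sqrt(717) + 27)^(1/3))/18) + 4*sqrt(3)*z^3/9 - 4*z^2/3 + 8*sqrt(3)*z/9


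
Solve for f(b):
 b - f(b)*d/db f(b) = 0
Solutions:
 f(b) = -sqrt(C1 + b^2)
 f(b) = sqrt(C1 + b^2)


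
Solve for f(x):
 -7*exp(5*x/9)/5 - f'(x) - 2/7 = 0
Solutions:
 f(x) = C1 - 2*x/7 - 63*exp(5*x/9)/25


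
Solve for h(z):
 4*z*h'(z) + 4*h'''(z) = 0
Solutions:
 h(z) = C1 + Integral(C2*airyai(-z) + C3*airybi(-z), z)


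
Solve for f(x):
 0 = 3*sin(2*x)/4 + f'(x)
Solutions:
 f(x) = C1 + 3*cos(2*x)/8


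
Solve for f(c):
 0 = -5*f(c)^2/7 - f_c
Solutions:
 f(c) = 7/(C1 + 5*c)


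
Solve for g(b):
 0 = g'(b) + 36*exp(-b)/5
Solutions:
 g(b) = C1 + 36*exp(-b)/5


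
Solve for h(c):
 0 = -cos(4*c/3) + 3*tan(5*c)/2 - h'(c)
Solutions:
 h(c) = C1 - 3*log(cos(5*c))/10 - 3*sin(4*c/3)/4


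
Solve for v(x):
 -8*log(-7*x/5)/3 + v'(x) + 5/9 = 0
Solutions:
 v(x) = C1 + 8*x*log(-x)/3 + x*(-24*log(5) - 29 + 24*log(7))/9


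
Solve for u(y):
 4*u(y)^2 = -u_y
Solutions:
 u(y) = 1/(C1 + 4*y)


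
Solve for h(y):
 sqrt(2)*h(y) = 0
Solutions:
 h(y) = 0


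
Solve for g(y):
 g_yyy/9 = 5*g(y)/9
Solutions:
 g(y) = C3*exp(5^(1/3)*y) + (C1*sin(sqrt(3)*5^(1/3)*y/2) + C2*cos(sqrt(3)*5^(1/3)*y/2))*exp(-5^(1/3)*y/2)


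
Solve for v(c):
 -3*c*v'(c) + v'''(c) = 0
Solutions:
 v(c) = C1 + Integral(C2*airyai(3^(1/3)*c) + C3*airybi(3^(1/3)*c), c)


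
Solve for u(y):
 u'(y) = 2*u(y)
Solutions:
 u(y) = C1*exp(2*y)


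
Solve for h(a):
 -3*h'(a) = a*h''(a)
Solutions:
 h(a) = C1 + C2/a^2


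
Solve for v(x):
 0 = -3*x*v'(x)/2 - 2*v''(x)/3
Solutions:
 v(x) = C1 + C2*erf(3*sqrt(2)*x/4)


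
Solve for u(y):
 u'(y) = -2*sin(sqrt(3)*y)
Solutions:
 u(y) = C1 + 2*sqrt(3)*cos(sqrt(3)*y)/3


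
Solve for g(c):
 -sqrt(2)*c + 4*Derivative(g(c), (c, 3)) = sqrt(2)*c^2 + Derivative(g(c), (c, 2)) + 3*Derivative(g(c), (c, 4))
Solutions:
 g(c) = C1 + C2*c + C3*exp(c/3) + C4*exp(c) - sqrt(2)*c^4/12 - 3*sqrt(2)*c^3/2 - 15*sqrt(2)*c^2


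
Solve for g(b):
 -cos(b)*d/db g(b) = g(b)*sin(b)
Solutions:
 g(b) = C1*cos(b)


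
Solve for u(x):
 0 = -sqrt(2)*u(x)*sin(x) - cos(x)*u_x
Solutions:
 u(x) = C1*cos(x)^(sqrt(2))


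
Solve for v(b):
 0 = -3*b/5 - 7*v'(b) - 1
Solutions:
 v(b) = C1 - 3*b^2/70 - b/7


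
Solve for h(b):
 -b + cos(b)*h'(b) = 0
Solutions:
 h(b) = C1 + Integral(b/cos(b), b)


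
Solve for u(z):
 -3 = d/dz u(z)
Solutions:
 u(z) = C1 - 3*z


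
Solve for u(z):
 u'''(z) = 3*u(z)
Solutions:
 u(z) = C3*exp(3^(1/3)*z) + (C1*sin(3^(5/6)*z/2) + C2*cos(3^(5/6)*z/2))*exp(-3^(1/3)*z/2)


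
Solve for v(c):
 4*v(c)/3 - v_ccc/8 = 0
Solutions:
 v(c) = C3*exp(2*6^(2/3)*c/3) + (C1*sin(2^(2/3)*3^(1/6)*c) + C2*cos(2^(2/3)*3^(1/6)*c))*exp(-6^(2/3)*c/3)


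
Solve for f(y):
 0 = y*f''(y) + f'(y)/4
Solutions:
 f(y) = C1 + C2*y^(3/4)


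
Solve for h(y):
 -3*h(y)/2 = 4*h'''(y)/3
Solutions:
 h(y) = C3*exp(-3^(2/3)*y/2) + (C1*sin(3*3^(1/6)*y/4) + C2*cos(3*3^(1/6)*y/4))*exp(3^(2/3)*y/4)


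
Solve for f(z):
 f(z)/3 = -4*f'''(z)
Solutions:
 f(z) = C3*exp(z*(-18^(1/3) + 3*2^(1/3)*3^(2/3))/24)*sin(2^(1/3)*3^(1/6)*z/4) + C4*exp(z*(-18^(1/3) + 3*2^(1/3)*3^(2/3))/24)*cos(2^(1/3)*3^(1/6)*z/4) + C5*exp(-z*(18^(1/3) + 3*2^(1/3)*3^(2/3))/24) + (C1*sin(2^(1/3)*3^(1/6)*z/4) + C2*cos(2^(1/3)*3^(1/6)*z/4))*exp(18^(1/3)*z/12)


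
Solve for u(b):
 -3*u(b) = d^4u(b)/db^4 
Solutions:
 u(b) = (C1*sin(sqrt(2)*3^(1/4)*b/2) + C2*cos(sqrt(2)*3^(1/4)*b/2))*exp(-sqrt(2)*3^(1/4)*b/2) + (C3*sin(sqrt(2)*3^(1/4)*b/2) + C4*cos(sqrt(2)*3^(1/4)*b/2))*exp(sqrt(2)*3^(1/4)*b/2)


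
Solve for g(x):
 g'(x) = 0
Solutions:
 g(x) = C1


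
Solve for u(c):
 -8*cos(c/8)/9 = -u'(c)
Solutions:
 u(c) = C1 + 64*sin(c/8)/9


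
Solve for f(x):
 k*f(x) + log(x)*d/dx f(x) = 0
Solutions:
 f(x) = C1*exp(-k*li(x))


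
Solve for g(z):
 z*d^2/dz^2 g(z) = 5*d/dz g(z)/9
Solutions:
 g(z) = C1 + C2*z^(14/9)


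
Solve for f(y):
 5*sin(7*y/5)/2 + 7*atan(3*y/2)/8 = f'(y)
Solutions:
 f(y) = C1 + 7*y*atan(3*y/2)/8 - 7*log(9*y^2 + 4)/24 - 25*cos(7*y/5)/14


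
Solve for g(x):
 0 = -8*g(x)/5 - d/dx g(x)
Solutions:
 g(x) = C1*exp(-8*x/5)


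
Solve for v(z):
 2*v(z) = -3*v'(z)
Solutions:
 v(z) = C1*exp(-2*z/3)


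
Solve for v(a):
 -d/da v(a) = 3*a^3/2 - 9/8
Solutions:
 v(a) = C1 - 3*a^4/8 + 9*a/8


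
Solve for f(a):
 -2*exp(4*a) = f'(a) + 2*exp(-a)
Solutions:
 f(a) = C1 - exp(4*a)/2 + 2*exp(-a)


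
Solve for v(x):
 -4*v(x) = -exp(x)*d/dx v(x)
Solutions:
 v(x) = C1*exp(-4*exp(-x))


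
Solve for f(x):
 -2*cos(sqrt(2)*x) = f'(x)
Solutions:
 f(x) = C1 - sqrt(2)*sin(sqrt(2)*x)


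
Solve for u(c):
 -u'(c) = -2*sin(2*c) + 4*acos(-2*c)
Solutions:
 u(c) = C1 - 4*c*acos(-2*c) - 2*sqrt(1 - 4*c^2) - cos(2*c)


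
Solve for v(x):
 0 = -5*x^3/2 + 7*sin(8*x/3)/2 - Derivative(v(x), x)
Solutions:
 v(x) = C1 - 5*x^4/8 - 21*cos(8*x/3)/16


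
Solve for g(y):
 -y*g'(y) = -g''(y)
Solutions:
 g(y) = C1 + C2*erfi(sqrt(2)*y/2)


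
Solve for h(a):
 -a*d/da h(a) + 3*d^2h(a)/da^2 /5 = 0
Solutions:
 h(a) = C1 + C2*erfi(sqrt(30)*a/6)


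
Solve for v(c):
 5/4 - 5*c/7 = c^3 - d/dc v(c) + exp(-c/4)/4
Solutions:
 v(c) = C1 + c^4/4 + 5*c^2/14 - 5*c/4 - 1/exp(c)^(1/4)


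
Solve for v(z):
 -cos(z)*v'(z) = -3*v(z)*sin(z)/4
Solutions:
 v(z) = C1/cos(z)^(3/4)


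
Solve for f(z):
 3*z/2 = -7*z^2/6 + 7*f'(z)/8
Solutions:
 f(z) = C1 + 4*z^3/9 + 6*z^2/7


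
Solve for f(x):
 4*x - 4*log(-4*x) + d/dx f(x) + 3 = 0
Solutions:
 f(x) = C1 - 2*x^2 + 4*x*log(-x) + x*(-7 + 8*log(2))


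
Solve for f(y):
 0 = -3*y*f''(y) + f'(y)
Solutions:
 f(y) = C1 + C2*y^(4/3)


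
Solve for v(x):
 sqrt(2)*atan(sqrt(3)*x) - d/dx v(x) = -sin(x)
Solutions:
 v(x) = C1 + sqrt(2)*(x*atan(sqrt(3)*x) - sqrt(3)*log(3*x^2 + 1)/6) - cos(x)


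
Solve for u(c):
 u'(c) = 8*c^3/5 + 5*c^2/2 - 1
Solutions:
 u(c) = C1 + 2*c^4/5 + 5*c^3/6 - c


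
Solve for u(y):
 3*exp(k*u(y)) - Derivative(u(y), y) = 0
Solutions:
 u(y) = Piecewise((log(-1/(C1*k + 3*k*y))/k, Ne(k, 0)), (nan, True))
 u(y) = Piecewise((C1 + 3*y, Eq(k, 0)), (nan, True))


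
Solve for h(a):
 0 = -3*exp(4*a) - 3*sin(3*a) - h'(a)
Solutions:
 h(a) = C1 - 3*exp(4*a)/4 + cos(3*a)


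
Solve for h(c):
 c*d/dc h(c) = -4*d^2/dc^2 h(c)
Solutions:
 h(c) = C1 + C2*erf(sqrt(2)*c/4)


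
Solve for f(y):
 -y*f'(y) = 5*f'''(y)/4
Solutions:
 f(y) = C1 + Integral(C2*airyai(-10^(2/3)*y/5) + C3*airybi(-10^(2/3)*y/5), y)


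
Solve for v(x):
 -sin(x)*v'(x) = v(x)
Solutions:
 v(x) = C1*sqrt(cos(x) + 1)/sqrt(cos(x) - 1)


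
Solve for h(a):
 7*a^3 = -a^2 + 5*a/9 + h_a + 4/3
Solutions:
 h(a) = C1 + 7*a^4/4 + a^3/3 - 5*a^2/18 - 4*a/3


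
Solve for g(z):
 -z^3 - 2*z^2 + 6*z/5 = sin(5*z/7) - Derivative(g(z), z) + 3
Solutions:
 g(z) = C1 + z^4/4 + 2*z^3/3 - 3*z^2/5 + 3*z - 7*cos(5*z/7)/5


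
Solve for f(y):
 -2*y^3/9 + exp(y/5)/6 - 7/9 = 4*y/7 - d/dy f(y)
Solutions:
 f(y) = C1 + y^4/18 + 2*y^2/7 + 7*y/9 - 5*exp(y/5)/6


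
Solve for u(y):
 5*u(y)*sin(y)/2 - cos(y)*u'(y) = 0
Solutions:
 u(y) = C1/cos(y)^(5/2)


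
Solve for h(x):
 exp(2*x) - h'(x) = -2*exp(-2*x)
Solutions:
 h(x) = C1 + exp(2*x)/2 - exp(-2*x)


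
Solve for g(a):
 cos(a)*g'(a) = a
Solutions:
 g(a) = C1 + Integral(a/cos(a), a)


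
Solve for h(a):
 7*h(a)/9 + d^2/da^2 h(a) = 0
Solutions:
 h(a) = C1*sin(sqrt(7)*a/3) + C2*cos(sqrt(7)*a/3)


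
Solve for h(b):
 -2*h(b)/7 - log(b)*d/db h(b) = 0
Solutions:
 h(b) = C1*exp(-2*li(b)/7)


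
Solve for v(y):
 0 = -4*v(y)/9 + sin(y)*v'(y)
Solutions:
 v(y) = C1*(cos(y) - 1)^(2/9)/(cos(y) + 1)^(2/9)


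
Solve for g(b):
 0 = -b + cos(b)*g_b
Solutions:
 g(b) = C1 + Integral(b/cos(b), b)


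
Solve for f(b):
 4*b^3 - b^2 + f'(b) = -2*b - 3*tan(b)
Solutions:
 f(b) = C1 - b^4 + b^3/3 - b^2 + 3*log(cos(b))


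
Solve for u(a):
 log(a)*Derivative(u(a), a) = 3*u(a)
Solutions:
 u(a) = C1*exp(3*li(a))


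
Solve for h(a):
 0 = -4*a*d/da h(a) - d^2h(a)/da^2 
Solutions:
 h(a) = C1 + C2*erf(sqrt(2)*a)


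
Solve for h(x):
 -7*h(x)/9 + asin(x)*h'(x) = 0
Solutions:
 h(x) = C1*exp(7*Integral(1/asin(x), x)/9)


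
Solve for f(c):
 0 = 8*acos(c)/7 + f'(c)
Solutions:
 f(c) = C1 - 8*c*acos(c)/7 + 8*sqrt(1 - c^2)/7


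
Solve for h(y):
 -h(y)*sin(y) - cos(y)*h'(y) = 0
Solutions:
 h(y) = C1*cos(y)


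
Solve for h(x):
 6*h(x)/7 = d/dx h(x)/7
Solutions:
 h(x) = C1*exp(6*x)


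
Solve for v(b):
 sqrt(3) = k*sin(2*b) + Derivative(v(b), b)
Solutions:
 v(b) = C1 + sqrt(3)*b + k*cos(2*b)/2


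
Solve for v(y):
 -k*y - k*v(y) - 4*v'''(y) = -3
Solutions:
 v(y) = C1*exp(2^(1/3)*y*(-k)^(1/3)/2) + C2*exp(2^(1/3)*y*(-k)^(1/3)*(-1 + sqrt(3)*I)/4) + C3*exp(-2^(1/3)*y*(-k)^(1/3)*(1 + sqrt(3)*I)/4) - y + 3/k


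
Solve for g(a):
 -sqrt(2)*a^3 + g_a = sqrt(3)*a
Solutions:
 g(a) = C1 + sqrt(2)*a^4/4 + sqrt(3)*a^2/2


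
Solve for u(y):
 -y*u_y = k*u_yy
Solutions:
 u(y) = C1 + C2*sqrt(k)*erf(sqrt(2)*y*sqrt(1/k)/2)


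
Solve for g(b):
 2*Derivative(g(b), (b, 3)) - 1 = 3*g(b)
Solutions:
 g(b) = C3*exp(2^(2/3)*3^(1/3)*b/2) + (C1*sin(2^(2/3)*3^(5/6)*b/4) + C2*cos(2^(2/3)*3^(5/6)*b/4))*exp(-2^(2/3)*3^(1/3)*b/4) - 1/3


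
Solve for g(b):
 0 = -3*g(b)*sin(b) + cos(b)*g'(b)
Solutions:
 g(b) = C1/cos(b)^3


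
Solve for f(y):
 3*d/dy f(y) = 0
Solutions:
 f(y) = C1


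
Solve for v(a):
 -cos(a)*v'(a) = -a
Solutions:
 v(a) = C1 + Integral(a/cos(a), a)


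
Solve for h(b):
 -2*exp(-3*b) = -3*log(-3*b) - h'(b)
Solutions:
 h(b) = C1 - 3*b*log(-b) + 3*b*(1 - log(3)) - 2*exp(-3*b)/3


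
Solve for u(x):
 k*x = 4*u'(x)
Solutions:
 u(x) = C1 + k*x^2/8


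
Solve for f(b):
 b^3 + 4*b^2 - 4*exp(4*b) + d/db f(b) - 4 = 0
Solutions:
 f(b) = C1 - b^4/4 - 4*b^3/3 + 4*b + exp(4*b)


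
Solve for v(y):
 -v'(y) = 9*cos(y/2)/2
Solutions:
 v(y) = C1 - 9*sin(y/2)


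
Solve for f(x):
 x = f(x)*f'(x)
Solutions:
 f(x) = -sqrt(C1 + x^2)
 f(x) = sqrt(C1 + x^2)


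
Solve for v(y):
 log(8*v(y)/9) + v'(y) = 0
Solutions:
 Integral(1/(log(_y) - 2*log(3) + 3*log(2)), (_y, v(y))) = C1 - y


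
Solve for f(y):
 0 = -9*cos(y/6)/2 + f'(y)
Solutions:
 f(y) = C1 + 27*sin(y/6)


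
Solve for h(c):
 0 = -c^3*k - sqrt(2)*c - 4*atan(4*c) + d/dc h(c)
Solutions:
 h(c) = C1 + c^4*k/4 + sqrt(2)*c^2/2 + 4*c*atan(4*c) - log(16*c^2 + 1)/2


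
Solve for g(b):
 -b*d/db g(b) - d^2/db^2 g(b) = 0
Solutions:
 g(b) = C1 + C2*erf(sqrt(2)*b/2)


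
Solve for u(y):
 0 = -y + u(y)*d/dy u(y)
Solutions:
 u(y) = -sqrt(C1 + y^2)
 u(y) = sqrt(C1 + y^2)


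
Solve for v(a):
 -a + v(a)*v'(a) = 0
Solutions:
 v(a) = -sqrt(C1 + a^2)
 v(a) = sqrt(C1 + a^2)


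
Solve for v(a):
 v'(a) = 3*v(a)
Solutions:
 v(a) = C1*exp(3*a)


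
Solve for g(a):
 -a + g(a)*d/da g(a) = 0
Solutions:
 g(a) = -sqrt(C1 + a^2)
 g(a) = sqrt(C1 + a^2)


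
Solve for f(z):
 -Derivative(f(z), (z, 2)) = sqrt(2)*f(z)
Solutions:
 f(z) = C1*sin(2^(1/4)*z) + C2*cos(2^(1/4)*z)


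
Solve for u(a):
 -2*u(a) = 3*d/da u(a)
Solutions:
 u(a) = C1*exp(-2*a/3)


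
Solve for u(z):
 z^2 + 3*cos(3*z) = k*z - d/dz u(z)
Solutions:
 u(z) = C1 + k*z^2/2 - z^3/3 - sin(3*z)


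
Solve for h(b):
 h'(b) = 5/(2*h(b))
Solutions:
 h(b) = -sqrt(C1 + 5*b)
 h(b) = sqrt(C1 + 5*b)


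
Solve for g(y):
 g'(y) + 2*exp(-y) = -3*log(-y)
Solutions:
 g(y) = C1 - 3*y*log(-y) + 3*y + 2*exp(-y)


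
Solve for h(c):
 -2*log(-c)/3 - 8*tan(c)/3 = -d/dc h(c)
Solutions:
 h(c) = C1 + 2*c*log(-c)/3 - 2*c/3 - 8*log(cos(c))/3


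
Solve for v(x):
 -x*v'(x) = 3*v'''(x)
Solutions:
 v(x) = C1 + Integral(C2*airyai(-3^(2/3)*x/3) + C3*airybi(-3^(2/3)*x/3), x)


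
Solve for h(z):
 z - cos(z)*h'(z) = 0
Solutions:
 h(z) = C1 + Integral(z/cos(z), z)


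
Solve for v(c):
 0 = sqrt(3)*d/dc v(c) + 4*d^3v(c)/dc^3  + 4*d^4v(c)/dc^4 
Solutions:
 v(c) = C1 + C2*exp(c*(-2 + (1 + 27*sqrt(3)/8 + sqrt(-4 + (8 + 27*sqrt(3))^2/16)/2)^(-1/3) + (1 + 27*sqrt(3)/8 + sqrt(-4 + (8 + 27*sqrt(3))^2/16)/2)^(1/3))/6)*sin(sqrt(3)*c*(-(1 + 27*sqrt(3)/8 + sqrt(-4 + (2 + 27*sqrt(3)/4)^2)/2)^(1/3) + (1 + 27*sqrt(3)/8 + sqrt(-4 + (2 + 27*sqrt(3)/4)^2)/2)^(-1/3))/6) + C3*exp(c*(-2 + (1 + 27*sqrt(3)/8 + sqrt(-4 + (8 + 27*sqrt(3))^2/16)/2)^(-1/3) + (1 + 27*sqrt(3)/8 + sqrt(-4 + (8 + 27*sqrt(3))^2/16)/2)^(1/3))/6)*cos(sqrt(3)*c*(-(1 + 27*sqrt(3)/8 + sqrt(-4 + (2 + 27*sqrt(3)/4)^2)/2)^(1/3) + (1 + 27*sqrt(3)/8 + sqrt(-4 + (2 + 27*sqrt(3)/4)^2)/2)^(-1/3))/6) + C4*exp(-c*((1 + 27*sqrt(3)/8 + sqrt(-4 + (8 + 27*sqrt(3))^2/16)/2)^(-1/3) + 1 + (1 + 27*sqrt(3)/8 + sqrt(-4 + (8 + 27*sqrt(3))^2/16)/2)^(1/3))/3)
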